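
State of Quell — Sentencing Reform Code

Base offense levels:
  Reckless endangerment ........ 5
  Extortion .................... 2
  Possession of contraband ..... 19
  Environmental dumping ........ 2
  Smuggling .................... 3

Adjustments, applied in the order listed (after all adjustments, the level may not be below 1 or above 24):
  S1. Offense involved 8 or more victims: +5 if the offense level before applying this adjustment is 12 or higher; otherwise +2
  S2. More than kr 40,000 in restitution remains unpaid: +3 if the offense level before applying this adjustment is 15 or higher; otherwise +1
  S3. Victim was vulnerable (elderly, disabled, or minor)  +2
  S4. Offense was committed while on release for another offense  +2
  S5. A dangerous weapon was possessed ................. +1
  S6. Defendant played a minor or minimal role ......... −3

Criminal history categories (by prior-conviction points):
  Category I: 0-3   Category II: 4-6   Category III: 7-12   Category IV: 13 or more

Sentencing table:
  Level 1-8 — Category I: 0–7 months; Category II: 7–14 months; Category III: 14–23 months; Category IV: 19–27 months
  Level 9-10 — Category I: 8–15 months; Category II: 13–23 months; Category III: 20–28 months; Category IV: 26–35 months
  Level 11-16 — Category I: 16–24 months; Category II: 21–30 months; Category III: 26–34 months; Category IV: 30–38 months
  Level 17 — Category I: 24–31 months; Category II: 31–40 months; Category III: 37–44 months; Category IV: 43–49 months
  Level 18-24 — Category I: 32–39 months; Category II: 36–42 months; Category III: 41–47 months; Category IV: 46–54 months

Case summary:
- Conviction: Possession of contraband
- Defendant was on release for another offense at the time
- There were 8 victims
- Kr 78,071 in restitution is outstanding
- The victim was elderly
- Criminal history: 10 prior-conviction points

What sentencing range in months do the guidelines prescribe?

41-47 months

Base offense level for possession of contraband: 19.
S1 applies (level before this adjustment is 19 ≥ 12, so +5): 19 + 5 = 24.
S2 applies (level before this adjustment is 24 ≥ 15, so +3): 24 + 3 = 27.
S3 applies: 27 + 2 = 29.
S4 applies: 29 + 2 = 31.
S5 does not apply.
Level 31 exceeds the maximum of 24; capped at 24.
Final offense level: 24.
Criminal history: 10 prior points → Category III (7-12).
Level 24 falls in the 18-24 band.
Grid: Level 18-24 × Category III = 41-47 months.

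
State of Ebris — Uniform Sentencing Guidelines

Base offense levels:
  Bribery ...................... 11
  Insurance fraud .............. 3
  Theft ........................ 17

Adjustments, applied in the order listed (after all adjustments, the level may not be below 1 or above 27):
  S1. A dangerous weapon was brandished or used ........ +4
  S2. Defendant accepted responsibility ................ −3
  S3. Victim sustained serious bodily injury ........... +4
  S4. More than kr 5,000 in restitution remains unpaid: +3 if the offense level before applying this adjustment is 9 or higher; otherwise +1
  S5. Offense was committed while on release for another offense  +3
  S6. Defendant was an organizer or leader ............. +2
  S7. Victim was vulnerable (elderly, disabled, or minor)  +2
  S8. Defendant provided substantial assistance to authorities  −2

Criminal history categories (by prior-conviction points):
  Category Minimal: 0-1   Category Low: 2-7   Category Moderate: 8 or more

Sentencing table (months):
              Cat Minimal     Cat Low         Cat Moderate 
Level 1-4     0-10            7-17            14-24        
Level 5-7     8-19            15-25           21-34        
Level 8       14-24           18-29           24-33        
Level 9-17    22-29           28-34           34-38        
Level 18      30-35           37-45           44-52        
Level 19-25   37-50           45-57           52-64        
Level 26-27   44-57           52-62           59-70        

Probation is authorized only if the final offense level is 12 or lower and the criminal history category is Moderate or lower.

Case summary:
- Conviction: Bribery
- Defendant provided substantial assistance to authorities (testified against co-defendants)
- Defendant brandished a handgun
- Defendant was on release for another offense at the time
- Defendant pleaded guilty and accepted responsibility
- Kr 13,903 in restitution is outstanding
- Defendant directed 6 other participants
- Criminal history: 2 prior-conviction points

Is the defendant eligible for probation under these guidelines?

No

Base offense level for bribery: 11.
S1 applies: 11 + 4 = 15.
S2 applies: 15 − 3 = 12.
S4 applies (level before this adjustment is 12 ≥ 9, so +3): 12 + 3 = 15.
S5 applies: 15 + 3 = 18.
S6 applies: 18 + 2 = 20.
S7 does not apply.
S8 applies: 20 − 2 = 18.
Final offense level: 18.
Criminal history: 2 prior points → Category Low (2-7).
Level 18 falls in the 18 band.
Grid: Level 18 × Category Low = 37-45 months.
Probation check: level 18 > 12 and category Low ≤ Moderate → not eligible.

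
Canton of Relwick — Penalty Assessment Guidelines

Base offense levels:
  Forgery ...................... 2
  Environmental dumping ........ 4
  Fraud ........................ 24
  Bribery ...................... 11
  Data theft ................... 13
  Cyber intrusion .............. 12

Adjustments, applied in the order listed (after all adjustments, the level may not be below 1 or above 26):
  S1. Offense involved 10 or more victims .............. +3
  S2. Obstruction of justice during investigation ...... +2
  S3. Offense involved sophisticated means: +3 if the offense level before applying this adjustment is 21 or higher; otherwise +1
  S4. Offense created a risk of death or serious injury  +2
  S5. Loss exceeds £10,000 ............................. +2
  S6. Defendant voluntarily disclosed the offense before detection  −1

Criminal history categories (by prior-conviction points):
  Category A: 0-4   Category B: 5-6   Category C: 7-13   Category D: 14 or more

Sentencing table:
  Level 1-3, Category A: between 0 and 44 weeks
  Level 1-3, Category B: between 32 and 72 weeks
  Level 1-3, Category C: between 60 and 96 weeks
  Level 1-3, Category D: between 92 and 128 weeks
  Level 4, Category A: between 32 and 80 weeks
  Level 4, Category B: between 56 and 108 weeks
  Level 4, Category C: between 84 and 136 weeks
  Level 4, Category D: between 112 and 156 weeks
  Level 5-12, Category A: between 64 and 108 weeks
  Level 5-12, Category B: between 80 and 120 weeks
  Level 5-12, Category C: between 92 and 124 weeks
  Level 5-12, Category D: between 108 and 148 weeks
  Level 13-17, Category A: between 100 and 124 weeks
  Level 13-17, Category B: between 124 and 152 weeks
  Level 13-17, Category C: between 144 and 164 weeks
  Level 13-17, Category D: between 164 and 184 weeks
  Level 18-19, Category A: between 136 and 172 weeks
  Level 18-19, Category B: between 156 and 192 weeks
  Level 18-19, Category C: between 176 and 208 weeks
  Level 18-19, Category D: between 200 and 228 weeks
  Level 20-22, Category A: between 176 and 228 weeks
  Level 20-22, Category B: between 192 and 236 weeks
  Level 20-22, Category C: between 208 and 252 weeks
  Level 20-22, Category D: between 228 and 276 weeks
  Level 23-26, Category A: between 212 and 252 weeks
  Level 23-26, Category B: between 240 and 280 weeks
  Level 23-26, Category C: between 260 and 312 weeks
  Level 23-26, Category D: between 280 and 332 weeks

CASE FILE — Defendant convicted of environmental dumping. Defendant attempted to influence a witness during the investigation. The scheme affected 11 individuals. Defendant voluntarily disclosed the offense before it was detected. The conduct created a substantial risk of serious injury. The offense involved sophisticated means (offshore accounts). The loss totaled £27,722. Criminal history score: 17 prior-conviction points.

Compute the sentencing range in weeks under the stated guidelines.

Base offense level for environmental dumping: 4.
S1 applies: 4 + 3 = 7.
S2 applies: 7 + 2 = 9.
S3 applies (level before this adjustment is 9 < 21, so +1): 9 + 1 = 10.
S4 applies: 10 + 2 = 12.
S5 applies: 12 + 2 = 14.
S6 applies: 14 − 1 = 13.
Final offense level: 13.
Criminal history: 17 prior points → Category D (14+).
Level 13 falls in the 13-17 band.
Grid: Level 13-17 × Category D = 164-184 weeks.

164-184 weeks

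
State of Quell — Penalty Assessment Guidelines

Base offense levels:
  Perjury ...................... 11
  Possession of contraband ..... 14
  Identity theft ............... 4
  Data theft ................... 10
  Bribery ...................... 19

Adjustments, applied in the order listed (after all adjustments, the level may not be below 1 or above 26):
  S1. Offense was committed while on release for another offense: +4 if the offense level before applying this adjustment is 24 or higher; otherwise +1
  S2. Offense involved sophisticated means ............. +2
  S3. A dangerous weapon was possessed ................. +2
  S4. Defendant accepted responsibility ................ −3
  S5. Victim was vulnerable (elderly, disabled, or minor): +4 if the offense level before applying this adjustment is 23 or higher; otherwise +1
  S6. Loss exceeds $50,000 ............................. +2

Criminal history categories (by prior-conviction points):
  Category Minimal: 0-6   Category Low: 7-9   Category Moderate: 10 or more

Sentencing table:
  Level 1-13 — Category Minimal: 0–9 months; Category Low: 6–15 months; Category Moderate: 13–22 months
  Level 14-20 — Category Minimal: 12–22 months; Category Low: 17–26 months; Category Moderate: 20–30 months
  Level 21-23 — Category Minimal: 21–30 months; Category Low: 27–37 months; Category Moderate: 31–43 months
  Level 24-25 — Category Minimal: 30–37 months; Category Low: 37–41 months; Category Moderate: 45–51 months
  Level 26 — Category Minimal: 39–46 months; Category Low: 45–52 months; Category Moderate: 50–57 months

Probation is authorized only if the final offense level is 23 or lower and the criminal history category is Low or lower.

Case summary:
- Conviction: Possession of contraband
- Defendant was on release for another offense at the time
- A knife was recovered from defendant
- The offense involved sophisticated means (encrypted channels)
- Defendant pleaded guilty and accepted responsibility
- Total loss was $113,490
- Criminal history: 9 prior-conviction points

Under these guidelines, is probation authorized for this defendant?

Base offense level for possession of contraband: 14.
S1 applies (level before this adjustment is 14 < 24, so +1): 14 + 1 = 15.
S2 applies: 15 + 2 = 17.
S3 applies: 17 + 2 = 19.
S4 applies: 19 − 3 = 16.
S5 does not apply.
S6 applies: 16 + 2 = 18.
Final offense level: 18.
Criminal history: 9 prior points → Category Low (7-9).
Level 18 falls in the 14-20 band.
Grid: Level 14-20 × Category Low = 17-26 months.
Probation check: level 18 ≤ 23 and category Low ≤ Low → eligible.

Yes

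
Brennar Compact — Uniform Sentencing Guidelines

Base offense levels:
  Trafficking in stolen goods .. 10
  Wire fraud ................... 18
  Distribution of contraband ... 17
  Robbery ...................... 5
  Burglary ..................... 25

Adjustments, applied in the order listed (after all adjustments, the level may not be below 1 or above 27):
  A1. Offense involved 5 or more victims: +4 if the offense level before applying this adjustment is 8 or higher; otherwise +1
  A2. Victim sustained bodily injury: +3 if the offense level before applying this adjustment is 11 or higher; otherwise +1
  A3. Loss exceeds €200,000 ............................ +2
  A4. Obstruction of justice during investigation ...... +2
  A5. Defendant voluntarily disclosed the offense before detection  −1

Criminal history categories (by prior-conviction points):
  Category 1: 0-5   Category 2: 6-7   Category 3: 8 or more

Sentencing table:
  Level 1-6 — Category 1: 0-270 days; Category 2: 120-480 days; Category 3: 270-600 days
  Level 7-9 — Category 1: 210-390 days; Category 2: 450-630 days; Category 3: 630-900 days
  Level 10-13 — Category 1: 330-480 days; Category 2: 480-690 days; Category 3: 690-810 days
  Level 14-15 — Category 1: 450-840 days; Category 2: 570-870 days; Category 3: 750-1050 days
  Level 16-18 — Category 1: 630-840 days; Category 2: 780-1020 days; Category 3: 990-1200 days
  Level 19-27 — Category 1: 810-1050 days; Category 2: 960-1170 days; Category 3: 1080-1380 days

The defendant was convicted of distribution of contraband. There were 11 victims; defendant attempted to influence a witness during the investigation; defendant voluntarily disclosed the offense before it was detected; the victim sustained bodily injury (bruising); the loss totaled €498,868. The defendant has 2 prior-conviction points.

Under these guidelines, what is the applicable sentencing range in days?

Base offense level for distribution of contraband: 17.
A1 applies (level before this adjustment is 17 ≥ 8, so +4): 17 + 4 = 21.
A2 applies (level before this adjustment is 21 ≥ 11, so +3): 21 + 3 = 24.
A3 applies: 24 + 2 = 26.
A4 applies: 26 + 2 = 28.
A5 applies: 28 − 1 = 27.
Final offense level: 27.
Criminal history: 2 prior points → Category 1 (0-5).
Level 27 falls in the 19-27 band.
Grid: Level 19-27 × Category 1 = 810-1050 days.

810-1050 days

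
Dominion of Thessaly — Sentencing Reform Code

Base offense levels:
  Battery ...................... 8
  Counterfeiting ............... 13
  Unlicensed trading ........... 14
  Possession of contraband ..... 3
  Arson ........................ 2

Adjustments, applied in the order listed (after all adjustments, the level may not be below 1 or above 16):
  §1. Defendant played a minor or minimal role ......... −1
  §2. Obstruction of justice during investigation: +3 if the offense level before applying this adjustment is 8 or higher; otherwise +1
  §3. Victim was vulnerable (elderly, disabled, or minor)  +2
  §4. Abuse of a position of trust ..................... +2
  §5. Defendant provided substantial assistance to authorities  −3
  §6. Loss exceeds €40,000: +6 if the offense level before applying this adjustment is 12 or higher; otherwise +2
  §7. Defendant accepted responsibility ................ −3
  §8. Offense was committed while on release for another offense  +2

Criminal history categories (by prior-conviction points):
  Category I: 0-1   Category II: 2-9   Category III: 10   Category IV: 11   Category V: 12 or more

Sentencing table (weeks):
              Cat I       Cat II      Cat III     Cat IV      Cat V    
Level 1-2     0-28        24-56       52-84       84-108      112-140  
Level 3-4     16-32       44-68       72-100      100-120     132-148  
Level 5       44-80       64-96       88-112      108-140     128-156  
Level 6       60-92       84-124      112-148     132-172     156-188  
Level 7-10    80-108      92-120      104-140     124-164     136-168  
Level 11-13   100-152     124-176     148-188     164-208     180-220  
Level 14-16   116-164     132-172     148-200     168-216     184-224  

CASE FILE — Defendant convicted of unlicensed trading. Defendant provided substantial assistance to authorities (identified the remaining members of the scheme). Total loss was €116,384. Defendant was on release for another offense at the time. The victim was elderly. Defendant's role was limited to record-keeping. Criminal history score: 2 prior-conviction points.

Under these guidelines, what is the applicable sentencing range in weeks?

132-172 weeks

Base offense level for unlicensed trading: 14.
§1 applies: 14 − 1 = 13.
§3 applies: 13 + 2 = 15.
§5 applies: 15 − 3 = 12.
§6 applies (level before this adjustment is 12 ≥ 12, so +6): 12 + 6 = 18.
§8 applies: 18 + 2 = 20.
Level 20 exceeds the maximum of 16; capped at 16.
Final offense level: 16.
Criminal history: 2 prior points → Category II (2-9).
Level 16 falls in the 14-16 band.
Grid: Level 14-16 × Category II = 132-172 weeks.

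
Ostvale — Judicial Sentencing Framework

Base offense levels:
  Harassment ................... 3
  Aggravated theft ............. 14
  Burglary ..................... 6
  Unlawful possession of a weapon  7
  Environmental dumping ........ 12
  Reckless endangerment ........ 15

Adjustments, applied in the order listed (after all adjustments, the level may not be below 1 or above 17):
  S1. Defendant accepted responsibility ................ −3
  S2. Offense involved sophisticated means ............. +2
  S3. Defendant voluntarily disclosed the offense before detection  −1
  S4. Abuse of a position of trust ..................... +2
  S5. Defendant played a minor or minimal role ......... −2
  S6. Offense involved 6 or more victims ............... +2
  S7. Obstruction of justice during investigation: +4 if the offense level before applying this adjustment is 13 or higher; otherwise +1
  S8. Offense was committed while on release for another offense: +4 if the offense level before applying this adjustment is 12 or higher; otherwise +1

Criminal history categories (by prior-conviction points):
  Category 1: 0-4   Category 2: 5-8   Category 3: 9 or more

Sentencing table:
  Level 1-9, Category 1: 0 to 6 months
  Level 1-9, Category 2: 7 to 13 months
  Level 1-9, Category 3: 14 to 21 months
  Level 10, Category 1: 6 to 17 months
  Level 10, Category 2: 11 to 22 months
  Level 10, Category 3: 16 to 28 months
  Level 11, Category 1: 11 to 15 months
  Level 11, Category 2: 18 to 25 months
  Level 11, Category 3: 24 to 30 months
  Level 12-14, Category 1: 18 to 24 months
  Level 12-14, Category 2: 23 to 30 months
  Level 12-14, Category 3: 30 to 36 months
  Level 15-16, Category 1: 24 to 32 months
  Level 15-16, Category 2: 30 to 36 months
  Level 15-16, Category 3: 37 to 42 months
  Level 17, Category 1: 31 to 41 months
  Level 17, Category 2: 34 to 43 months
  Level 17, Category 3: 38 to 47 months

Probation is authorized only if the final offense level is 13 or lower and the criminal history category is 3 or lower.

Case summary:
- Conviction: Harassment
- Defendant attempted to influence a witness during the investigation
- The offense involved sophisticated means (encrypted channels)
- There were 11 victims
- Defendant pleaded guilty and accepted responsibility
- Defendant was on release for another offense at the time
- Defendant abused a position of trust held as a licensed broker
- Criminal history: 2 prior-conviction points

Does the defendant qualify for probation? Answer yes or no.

Yes

Base offense level for harassment: 3.
S1 applies: 3 − 3 = 0.
S2 applies: 0 + 2 = 2.
S4 applies: 2 + 2 = 4.
S5 does not apply.
S6 applies: 4 + 2 = 6.
S7 applies (level before this adjustment is 6 < 13, so +1): 6 + 1 = 7.
S8 applies (level before this adjustment is 7 < 12, so +1): 7 + 1 = 8.
Final offense level: 8.
Criminal history: 2 prior points → Category 1 (0-4).
Level 8 falls in the 1-9 band.
Grid: Level 1-9 × Category 1 = 0-6 months.
Probation check: level 8 ≤ 13 and category 1 ≤ 3 → eligible.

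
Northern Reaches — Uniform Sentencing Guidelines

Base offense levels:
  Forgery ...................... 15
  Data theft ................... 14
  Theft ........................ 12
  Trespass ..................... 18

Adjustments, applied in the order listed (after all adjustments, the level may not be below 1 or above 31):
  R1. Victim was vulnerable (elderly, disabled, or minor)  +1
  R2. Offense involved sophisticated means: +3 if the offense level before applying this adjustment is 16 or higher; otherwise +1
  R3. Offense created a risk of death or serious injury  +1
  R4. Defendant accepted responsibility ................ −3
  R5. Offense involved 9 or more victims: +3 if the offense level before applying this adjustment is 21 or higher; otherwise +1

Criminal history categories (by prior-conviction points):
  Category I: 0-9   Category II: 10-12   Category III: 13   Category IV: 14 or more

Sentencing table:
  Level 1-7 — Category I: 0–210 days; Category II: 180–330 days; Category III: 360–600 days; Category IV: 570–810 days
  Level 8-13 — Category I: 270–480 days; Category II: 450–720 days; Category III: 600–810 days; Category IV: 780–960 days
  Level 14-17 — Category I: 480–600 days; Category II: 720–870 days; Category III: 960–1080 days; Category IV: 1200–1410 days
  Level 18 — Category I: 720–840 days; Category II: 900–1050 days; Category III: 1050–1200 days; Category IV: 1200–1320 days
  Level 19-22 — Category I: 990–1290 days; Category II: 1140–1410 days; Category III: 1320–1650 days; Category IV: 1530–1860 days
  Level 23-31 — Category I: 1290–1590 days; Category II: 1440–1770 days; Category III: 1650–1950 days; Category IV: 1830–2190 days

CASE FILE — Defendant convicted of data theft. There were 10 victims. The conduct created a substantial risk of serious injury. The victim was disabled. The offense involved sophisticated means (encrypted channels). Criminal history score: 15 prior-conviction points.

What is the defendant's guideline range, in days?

1200-1320 days

Base offense level for data theft: 14.
R1 applies: 14 + 1 = 15.
R2 applies (level before this adjustment is 15 < 16, so +1): 15 + 1 = 16.
R3 applies: 16 + 1 = 17.
R5 applies (level before this adjustment is 17 < 21, so +1): 17 + 1 = 18.
Final offense level: 18.
Criminal history: 15 prior points → Category IV (14+).
Level 18 falls in the 18 band.
Grid: Level 18 × Category IV = 1200-1320 days.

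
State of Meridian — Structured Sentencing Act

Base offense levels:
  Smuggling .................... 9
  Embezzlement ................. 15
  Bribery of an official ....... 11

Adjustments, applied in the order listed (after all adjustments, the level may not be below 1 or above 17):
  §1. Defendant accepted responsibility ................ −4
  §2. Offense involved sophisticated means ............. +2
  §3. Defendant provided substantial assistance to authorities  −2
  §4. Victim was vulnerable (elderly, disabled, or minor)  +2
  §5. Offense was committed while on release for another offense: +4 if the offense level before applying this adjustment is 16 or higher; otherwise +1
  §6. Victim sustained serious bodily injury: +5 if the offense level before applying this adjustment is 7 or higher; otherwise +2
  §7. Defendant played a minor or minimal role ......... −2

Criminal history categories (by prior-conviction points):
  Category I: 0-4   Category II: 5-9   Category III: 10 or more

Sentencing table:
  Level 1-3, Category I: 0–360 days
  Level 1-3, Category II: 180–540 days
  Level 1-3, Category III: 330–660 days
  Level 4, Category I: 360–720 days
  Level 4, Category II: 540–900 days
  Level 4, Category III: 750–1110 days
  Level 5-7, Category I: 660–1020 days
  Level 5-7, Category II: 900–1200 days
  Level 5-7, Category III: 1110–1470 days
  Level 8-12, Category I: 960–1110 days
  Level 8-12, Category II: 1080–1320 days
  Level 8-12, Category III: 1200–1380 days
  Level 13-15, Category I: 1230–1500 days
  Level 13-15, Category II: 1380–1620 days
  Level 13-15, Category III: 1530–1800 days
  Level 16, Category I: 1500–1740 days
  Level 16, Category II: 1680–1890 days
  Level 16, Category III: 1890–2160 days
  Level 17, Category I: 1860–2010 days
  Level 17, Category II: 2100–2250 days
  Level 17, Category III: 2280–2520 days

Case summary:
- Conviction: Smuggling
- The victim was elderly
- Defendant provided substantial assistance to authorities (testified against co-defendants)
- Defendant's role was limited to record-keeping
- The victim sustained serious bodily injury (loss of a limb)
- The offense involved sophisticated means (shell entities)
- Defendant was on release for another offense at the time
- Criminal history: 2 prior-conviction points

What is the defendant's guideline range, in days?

Base offense level for smuggling: 9.
§2 applies: 9 + 2 = 11.
§3 applies: 11 − 2 = 9.
§4 applies: 9 + 2 = 11.
§5 applies (level before this adjustment is 11 < 16, so +1): 11 + 1 = 12.
§6 applies (level before this adjustment is 12 ≥ 7, so +5): 12 + 5 = 17.
§7 applies: 17 − 2 = 15.
Final offense level: 15.
Criminal history: 2 prior points → Category I (0-4).
Level 15 falls in the 13-15 band.
Grid: Level 13-15 × Category I = 1230-1500 days.

1230-1500 days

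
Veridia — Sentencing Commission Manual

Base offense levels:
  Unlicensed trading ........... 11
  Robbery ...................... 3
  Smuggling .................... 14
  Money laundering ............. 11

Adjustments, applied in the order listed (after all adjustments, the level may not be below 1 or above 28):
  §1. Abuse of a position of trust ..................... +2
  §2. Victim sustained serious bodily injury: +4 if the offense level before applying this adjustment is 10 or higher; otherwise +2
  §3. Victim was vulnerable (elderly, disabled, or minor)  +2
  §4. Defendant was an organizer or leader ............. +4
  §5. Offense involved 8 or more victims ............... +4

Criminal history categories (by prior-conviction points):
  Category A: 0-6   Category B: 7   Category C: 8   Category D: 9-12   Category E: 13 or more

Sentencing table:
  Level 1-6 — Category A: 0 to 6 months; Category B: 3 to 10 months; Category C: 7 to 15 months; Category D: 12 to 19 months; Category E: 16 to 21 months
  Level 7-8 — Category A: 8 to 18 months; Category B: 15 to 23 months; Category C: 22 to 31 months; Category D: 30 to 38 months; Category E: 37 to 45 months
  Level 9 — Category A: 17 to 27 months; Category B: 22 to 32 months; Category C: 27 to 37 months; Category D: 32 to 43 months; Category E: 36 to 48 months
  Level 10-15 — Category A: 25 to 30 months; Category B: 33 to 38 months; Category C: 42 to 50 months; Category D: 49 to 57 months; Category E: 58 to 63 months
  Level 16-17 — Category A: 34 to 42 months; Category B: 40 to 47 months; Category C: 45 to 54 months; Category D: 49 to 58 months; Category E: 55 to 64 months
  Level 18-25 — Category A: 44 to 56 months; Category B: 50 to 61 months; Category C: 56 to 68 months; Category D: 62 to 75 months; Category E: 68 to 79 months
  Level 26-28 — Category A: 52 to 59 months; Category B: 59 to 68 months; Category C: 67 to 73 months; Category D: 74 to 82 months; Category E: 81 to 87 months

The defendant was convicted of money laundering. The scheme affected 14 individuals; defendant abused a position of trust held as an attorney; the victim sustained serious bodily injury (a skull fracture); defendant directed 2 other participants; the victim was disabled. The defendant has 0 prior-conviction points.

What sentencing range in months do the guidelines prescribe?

Base offense level for money laundering: 11.
§1 applies: 11 + 2 = 13.
§2 applies (level before this adjustment is 13 ≥ 10, so +4): 13 + 4 = 17.
§3 applies: 17 + 2 = 19.
§4 applies: 19 + 4 = 23.
§5 applies: 23 + 4 = 27.
Final offense level: 27.
Criminal history: 0 prior points → Category A (0-6).
Level 27 falls in the 26-28 band.
Grid: Level 26-28 × Category A = 52-59 months.

52-59 months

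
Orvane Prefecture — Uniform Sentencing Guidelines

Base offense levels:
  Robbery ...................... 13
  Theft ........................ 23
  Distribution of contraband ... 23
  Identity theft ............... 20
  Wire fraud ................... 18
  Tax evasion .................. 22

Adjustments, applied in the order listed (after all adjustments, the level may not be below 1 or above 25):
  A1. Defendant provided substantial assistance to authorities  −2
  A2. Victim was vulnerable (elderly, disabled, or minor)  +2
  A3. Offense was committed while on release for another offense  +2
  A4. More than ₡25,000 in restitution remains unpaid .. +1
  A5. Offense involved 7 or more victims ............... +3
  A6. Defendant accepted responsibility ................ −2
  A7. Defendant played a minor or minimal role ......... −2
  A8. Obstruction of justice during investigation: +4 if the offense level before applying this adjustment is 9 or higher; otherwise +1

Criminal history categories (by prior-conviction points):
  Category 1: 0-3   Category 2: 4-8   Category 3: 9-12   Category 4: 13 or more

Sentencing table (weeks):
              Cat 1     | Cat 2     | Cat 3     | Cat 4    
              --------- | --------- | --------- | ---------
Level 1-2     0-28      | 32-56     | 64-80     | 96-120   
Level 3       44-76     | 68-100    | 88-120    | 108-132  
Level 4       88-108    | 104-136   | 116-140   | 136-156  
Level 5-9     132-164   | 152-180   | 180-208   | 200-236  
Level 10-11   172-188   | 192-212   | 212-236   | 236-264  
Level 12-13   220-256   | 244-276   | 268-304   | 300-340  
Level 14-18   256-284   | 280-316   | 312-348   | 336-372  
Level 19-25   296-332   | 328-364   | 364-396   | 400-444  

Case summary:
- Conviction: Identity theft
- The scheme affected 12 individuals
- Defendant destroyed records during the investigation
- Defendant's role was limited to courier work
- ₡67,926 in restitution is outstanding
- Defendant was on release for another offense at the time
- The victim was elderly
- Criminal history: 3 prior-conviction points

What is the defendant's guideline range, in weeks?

296-332 weeks

Base offense level for identity theft: 20.
A2 applies: 20 + 2 = 22.
A3 applies: 22 + 2 = 24.
A4 applies: 24 + 1 = 25.
A5 applies: 25 + 3 = 28.
A6 does not apply.
A7 applies: 28 − 2 = 26.
A8 applies (level before this adjustment is 26 ≥ 9, so +4): 26 + 4 = 30.
Level 30 exceeds the maximum of 25; capped at 25.
Final offense level: 25.
Criminal history: 3 prior points → Category 1 (0-3).
Level 25 falls in the 19-25 band.
Grid: Level 19-25 × Category 1 = 296-332 weeks.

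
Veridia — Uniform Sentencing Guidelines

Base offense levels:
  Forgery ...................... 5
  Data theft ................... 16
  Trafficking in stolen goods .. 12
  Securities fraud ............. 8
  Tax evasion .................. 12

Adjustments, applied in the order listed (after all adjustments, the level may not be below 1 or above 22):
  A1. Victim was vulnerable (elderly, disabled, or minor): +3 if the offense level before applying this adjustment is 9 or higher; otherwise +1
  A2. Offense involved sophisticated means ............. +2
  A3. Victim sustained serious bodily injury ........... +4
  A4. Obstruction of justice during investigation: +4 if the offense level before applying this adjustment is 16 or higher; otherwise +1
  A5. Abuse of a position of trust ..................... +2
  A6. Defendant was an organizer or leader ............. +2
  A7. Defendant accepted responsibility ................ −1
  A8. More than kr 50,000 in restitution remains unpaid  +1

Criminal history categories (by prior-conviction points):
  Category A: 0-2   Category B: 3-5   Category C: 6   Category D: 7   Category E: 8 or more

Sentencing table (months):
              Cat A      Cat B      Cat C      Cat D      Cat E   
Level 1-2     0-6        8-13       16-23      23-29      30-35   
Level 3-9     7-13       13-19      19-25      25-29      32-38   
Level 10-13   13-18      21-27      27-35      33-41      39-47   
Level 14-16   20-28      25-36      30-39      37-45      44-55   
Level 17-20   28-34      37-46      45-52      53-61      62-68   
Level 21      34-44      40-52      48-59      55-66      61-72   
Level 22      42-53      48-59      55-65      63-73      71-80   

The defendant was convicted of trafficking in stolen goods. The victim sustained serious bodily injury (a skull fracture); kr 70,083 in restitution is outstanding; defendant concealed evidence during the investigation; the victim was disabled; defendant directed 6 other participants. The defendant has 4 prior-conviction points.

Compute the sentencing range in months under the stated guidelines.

Base offense level for trafficking in stolen goods: 12.
A1 applies (level before this adjustment is 12 ≥ 9, so +3): 12 + 3 = 15.
A2 does not apply.
A3 applies: 15 + 4 = 19.
A4 applies (level before this adjustment is 19 ≥ 16, so +4): 19 + 4 = 23.
A6 applies: 23 + 2 = 25.
A8 applies: 25 + 1 = 26.
Level 26 exceeds the maximum of 22; capped at 22.
Final offense level: 22.
Criminal history: 4 prior points → Category B (3-5).
Level 22 falls in the 22 band.
Grid: Level 22 × Category B = 48-59 months.

48-59 months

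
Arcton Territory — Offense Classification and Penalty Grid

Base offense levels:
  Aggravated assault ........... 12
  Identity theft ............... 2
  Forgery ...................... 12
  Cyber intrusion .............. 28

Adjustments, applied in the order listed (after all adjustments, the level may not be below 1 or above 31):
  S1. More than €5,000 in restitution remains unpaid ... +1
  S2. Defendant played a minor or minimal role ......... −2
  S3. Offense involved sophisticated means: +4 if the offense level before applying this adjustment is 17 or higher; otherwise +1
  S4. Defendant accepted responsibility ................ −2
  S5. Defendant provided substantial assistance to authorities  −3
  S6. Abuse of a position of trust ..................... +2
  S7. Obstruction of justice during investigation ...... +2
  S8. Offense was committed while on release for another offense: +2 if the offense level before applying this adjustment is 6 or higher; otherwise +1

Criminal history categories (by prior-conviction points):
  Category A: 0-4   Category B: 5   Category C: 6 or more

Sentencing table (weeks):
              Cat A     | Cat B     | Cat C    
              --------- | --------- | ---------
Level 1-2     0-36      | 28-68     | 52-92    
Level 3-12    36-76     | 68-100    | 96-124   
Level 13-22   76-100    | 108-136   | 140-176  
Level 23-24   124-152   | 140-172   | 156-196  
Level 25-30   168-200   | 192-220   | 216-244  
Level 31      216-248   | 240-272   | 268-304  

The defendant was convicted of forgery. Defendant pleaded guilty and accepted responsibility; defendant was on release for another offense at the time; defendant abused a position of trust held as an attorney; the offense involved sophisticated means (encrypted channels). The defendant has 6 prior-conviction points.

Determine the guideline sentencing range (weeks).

Base offense level for forgery: 12.
S1 does not apply.
S3 applies (level before this adjustment is 12 < 17, so +1): 12 + 1 = 13.
S4 applies: 13 − 2 = 11.
S5 does not apply.
S6 applies: 11 + 2 = 13.
S7 does not apply.
S8 applies (level before this adjustment is 13 ≥ 6, so +2): 13 + 2 = 15.
Final offense level: 15.
Criminal history: 6 prior points → Category C (6+).
Level 15 falls in the 13-22 band.
Grid: Level 13-22 × Category C = 140-176 weeks.

140-176 weeks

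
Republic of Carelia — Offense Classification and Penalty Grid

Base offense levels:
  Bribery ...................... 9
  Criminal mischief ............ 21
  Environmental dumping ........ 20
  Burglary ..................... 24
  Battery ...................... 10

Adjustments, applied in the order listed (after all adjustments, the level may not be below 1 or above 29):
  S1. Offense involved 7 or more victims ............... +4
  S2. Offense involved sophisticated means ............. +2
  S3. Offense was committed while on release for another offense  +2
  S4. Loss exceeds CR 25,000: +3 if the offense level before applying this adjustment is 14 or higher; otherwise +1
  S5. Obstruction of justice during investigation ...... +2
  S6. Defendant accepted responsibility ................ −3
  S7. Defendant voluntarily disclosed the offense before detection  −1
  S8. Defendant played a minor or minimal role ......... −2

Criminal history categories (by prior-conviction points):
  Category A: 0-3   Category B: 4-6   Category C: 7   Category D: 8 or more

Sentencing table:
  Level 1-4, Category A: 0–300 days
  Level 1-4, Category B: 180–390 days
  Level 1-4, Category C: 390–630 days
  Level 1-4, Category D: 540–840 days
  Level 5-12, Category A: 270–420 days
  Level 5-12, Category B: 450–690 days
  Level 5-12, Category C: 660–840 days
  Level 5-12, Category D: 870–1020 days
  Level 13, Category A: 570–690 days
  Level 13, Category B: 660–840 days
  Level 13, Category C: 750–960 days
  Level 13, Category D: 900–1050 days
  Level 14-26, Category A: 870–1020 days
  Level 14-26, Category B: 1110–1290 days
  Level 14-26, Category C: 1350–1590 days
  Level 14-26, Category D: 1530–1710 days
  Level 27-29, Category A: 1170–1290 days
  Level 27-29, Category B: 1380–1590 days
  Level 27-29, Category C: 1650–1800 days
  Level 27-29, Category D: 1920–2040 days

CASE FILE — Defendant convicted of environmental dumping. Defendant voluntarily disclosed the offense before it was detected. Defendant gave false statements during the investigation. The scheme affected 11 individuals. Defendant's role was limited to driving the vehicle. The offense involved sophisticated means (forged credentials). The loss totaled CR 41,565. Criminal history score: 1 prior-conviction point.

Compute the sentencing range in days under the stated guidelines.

1170-1290 days

Base offense level for environmental dumping: 20.
S1 applies: 20 + 4 = 24.
S2 applies: 24 + 2 = 26.
S4 applies (level before this adjustment is 26 ≥ 14, so +3): 26 + 3 = 29.
S5 applies: 29 + 2 = 31.
S6 does not apply.
S7 applies: 31 − 1 = 30.
S8 applies: 30 − 2 = 28.
Final offense level: 28.
Criminal history: 1 prior point → Category A (0-3).
Level 28 falls in the 27-29 band.
Grid: Level 27-29 × Category A = 1170-1290 days.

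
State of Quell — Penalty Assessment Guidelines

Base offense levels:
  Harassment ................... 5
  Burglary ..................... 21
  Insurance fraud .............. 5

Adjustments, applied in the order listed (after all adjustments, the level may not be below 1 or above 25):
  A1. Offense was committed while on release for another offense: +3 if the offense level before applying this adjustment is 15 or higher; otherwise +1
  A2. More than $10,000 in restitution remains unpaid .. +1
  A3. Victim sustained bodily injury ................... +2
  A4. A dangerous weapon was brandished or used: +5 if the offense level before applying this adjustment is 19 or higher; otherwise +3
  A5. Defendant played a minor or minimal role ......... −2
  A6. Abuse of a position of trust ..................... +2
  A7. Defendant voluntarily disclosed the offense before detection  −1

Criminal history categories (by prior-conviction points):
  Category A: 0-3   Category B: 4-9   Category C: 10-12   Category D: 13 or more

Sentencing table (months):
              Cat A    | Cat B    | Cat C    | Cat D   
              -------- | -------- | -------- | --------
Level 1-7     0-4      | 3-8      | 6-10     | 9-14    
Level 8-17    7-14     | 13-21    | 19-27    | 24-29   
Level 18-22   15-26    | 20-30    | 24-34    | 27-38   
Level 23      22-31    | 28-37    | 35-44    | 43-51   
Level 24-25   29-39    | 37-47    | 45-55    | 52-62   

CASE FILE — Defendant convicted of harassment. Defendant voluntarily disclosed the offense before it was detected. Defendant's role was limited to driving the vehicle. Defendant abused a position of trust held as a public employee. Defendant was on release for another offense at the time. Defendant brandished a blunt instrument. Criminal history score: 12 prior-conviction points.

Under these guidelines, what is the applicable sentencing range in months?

Base offense level for harassment: 5.
A1 applies (level before this adjustment is 5 < 15, so +1): 5 + 1 = 6.
A4 applies (level before this adjustment is 6 < 19, so +3): 6 + 3 = 9.
A5 applies: 9 − 2 = 7.
A6 applies: 7 + 2 = 9.
A7 applies: 9 − 1 = 8.
Final offense level: 8.
Criminal history: 12 prior points → Category C (10-12).
Level 8 falls in the 8-17 band.
Grid: Level 8-17 × Category C = 19-27 months.

19-27 months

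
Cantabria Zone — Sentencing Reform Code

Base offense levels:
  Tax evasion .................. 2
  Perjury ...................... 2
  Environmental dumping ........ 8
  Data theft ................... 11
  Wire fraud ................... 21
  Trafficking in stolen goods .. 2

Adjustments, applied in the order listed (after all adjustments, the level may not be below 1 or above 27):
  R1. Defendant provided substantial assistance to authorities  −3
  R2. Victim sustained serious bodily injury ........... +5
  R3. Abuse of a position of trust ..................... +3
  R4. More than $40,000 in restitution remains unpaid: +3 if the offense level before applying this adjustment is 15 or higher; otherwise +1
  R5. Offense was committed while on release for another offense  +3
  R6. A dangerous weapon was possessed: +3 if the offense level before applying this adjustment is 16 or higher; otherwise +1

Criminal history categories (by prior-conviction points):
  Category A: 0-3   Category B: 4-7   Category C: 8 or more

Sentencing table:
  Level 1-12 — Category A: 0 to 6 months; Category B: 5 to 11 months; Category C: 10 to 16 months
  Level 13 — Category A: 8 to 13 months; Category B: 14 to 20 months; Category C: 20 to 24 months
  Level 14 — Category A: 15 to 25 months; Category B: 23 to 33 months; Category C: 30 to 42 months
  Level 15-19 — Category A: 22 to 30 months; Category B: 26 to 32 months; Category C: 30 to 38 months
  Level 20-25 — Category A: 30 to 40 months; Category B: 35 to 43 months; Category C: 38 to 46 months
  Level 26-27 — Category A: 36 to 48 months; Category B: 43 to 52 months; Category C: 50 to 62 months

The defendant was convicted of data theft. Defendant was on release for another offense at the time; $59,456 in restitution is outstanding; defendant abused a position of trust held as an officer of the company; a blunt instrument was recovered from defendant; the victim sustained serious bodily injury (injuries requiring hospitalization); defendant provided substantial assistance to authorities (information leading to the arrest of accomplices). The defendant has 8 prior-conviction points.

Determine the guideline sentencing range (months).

38-46 months

Base offense level for data theft: 11.
R1 applies: 11 − 3 = 8.
R2 applies: 8 + 5 = 13.
R3 applies: 13 + 3 = 16.
R4 applies (level before this adjustment is 16 ≥ 15, so +3): 16 + 3 = 19.
R5 applies: 19 + 3 = 22.
R6 applies (level before this adjustment is 22 ≥ 16, so +3): 22 + 3 = 25.
Final offense level: 25.
Criminal history: 8 prior points → Category C (8+).
Level 25 falls in the 20-25 band.
Grid: Level 20-25 × Category C = 38-46 months.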